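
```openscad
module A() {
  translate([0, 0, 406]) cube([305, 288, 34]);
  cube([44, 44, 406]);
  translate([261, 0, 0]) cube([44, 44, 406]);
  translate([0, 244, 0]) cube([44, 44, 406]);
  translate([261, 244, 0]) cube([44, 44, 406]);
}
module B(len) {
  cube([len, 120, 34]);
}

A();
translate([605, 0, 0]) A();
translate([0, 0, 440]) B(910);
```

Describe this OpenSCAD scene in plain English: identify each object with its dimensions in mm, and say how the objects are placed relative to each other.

A is a simple wooden stool: a rectangular seat 305 mm (x) by 288 mm (y), 34 mm thick, top face at z = 440 mm, on four square legs, each 44×44 mm in cross-section. The legs rest on z = 0, each flush with a corner of the seat.

B is a rectangular beam 910 mm long (x), 120 mm deep (y), 34 mm thick (z).

The beam spans the tops of two stools placed 300 mm apart, resting at z = 440 mm.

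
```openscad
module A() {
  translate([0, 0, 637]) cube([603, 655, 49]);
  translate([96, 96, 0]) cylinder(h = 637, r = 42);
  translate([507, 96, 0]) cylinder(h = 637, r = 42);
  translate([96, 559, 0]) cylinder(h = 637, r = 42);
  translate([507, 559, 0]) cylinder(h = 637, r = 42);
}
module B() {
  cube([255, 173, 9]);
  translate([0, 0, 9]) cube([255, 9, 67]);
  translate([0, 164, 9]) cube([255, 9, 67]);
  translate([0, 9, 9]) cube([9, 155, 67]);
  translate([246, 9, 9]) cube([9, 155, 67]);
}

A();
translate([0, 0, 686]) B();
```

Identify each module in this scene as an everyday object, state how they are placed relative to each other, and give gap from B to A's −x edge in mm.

A is a table. B is an open box. The open box is on top of the table. The gap from the open box to the table's −x edge is 0 mm.

The open box's min-x is at 0; the table's min-x is 0; gap = 0 mm.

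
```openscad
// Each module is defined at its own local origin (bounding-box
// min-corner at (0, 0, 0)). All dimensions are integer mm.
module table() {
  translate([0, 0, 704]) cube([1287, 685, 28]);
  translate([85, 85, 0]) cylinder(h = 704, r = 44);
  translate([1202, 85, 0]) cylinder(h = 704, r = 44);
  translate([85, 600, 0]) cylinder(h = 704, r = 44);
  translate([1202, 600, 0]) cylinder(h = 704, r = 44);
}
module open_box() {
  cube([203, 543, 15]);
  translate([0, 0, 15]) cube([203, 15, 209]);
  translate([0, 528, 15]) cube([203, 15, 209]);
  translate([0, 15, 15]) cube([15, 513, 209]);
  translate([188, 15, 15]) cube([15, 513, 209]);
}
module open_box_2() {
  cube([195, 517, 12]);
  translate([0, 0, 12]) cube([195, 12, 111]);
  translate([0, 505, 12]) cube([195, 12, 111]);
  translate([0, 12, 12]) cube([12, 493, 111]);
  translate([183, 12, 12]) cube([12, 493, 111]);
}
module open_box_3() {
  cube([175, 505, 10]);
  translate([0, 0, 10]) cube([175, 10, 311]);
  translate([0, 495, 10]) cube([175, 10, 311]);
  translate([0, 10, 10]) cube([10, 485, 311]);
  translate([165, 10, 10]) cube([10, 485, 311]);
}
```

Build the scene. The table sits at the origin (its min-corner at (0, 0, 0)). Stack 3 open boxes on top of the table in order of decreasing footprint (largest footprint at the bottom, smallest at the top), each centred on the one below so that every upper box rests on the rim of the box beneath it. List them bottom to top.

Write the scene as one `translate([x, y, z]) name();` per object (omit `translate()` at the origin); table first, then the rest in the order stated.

table();
translate([542, 71, 732]) open_box();
translate([546, 84, 956]) open_box_2();
translate([556, 90, 1079]) open_box_3();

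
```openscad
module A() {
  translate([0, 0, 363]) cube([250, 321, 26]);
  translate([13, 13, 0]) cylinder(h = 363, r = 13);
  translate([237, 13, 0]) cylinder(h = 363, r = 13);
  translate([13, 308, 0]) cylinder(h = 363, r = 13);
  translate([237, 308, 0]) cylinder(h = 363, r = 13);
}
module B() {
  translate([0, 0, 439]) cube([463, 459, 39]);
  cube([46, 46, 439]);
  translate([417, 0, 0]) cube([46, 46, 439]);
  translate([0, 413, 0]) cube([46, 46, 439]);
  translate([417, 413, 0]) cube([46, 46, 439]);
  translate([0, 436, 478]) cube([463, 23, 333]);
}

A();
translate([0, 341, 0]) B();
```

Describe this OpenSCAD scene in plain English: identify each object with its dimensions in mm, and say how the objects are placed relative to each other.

A is a simple wooden stool: a rectangular seat 250 mm (x) by 321 mm (y), 26 mm thick, top face at z = 389 mm, on four round legs, each 26 mm in diameter. The legs rest on z = 0, each leg's axis is inset half a diameter from the nearest pair of seat edges (so the leg's bounding box is flush with the corner).

B is a chair: 463×459 mm seat, 39 mm thick, top at z = 478 mm, on four 46 mm square corner legs flush with the seat edges. A 23 mm thick backrest slab spans the full seat width, extending 333 mm above the seat top, its back face flush with the seat's +y edge.

The chair is on the floor beside the stool on its +y side.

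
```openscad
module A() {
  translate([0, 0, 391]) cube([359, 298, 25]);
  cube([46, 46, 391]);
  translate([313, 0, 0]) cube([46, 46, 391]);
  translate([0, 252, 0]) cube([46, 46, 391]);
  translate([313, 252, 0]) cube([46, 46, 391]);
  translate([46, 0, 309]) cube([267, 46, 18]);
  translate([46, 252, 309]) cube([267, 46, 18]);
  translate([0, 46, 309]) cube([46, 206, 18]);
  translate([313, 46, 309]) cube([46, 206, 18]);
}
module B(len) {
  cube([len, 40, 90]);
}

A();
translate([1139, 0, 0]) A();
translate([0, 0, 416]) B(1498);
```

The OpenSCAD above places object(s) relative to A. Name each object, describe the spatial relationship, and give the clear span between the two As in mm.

A is a stool. B is a beam. A beam spans the tops of two stools. The clear span between the two stools is 780 mm.

Second stool starts at x = 1139; first ends at x = 359; clear span = 1139 − 359 = 780 mm.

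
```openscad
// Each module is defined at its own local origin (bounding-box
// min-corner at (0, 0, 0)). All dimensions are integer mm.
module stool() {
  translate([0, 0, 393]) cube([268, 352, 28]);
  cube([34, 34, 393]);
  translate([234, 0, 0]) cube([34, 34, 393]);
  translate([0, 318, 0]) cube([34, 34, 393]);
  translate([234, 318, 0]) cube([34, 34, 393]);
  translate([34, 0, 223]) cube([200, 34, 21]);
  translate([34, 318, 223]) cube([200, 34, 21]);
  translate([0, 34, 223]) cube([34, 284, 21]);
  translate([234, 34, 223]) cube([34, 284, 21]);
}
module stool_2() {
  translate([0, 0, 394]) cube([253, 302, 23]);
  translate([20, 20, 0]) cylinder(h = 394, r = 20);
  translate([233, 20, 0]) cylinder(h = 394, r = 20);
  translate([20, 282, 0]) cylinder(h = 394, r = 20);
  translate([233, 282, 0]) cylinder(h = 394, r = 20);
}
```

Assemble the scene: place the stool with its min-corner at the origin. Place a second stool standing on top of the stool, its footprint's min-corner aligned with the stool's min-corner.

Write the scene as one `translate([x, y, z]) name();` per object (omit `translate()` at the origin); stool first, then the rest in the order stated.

stool();
translate([0, 0, 421]) stool_2();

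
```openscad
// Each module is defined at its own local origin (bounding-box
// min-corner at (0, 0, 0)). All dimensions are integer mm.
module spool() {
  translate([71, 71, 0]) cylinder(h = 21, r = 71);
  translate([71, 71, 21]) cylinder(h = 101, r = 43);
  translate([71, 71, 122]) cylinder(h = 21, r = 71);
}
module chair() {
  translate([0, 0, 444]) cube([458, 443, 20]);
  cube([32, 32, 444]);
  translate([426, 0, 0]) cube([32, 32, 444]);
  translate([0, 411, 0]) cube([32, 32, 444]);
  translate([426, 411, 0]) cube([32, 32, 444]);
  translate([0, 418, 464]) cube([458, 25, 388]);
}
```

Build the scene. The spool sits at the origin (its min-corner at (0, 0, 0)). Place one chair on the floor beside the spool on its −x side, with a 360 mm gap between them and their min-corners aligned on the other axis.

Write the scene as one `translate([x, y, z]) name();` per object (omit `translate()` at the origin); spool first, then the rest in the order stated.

spool();
translate([-818, 0, 0]) chair();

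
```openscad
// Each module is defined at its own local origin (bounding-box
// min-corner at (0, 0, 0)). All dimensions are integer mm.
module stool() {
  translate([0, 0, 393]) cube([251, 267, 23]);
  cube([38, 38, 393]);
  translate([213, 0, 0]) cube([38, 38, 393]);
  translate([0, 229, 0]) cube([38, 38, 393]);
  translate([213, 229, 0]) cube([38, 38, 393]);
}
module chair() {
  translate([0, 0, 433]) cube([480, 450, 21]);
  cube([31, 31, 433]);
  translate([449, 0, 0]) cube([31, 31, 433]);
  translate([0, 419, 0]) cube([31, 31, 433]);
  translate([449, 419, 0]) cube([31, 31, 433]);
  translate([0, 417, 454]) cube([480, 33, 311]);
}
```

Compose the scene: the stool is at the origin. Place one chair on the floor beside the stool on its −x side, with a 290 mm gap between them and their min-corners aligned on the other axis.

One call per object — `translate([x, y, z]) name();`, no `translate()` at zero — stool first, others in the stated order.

stool();
translate([-770, 0, 0]) chair();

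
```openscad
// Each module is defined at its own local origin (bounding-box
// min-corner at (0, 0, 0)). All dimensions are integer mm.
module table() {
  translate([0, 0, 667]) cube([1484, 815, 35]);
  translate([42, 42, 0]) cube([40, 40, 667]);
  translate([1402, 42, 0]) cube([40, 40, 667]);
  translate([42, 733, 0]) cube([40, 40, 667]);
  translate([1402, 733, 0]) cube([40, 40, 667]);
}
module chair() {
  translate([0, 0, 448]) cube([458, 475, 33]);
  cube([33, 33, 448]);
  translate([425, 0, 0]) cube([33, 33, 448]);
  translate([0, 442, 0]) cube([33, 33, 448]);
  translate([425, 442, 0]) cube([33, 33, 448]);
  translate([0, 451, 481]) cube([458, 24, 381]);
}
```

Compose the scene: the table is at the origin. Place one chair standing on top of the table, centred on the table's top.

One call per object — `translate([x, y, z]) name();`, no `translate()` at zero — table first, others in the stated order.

table();
translate([513, 170, 702]) chair();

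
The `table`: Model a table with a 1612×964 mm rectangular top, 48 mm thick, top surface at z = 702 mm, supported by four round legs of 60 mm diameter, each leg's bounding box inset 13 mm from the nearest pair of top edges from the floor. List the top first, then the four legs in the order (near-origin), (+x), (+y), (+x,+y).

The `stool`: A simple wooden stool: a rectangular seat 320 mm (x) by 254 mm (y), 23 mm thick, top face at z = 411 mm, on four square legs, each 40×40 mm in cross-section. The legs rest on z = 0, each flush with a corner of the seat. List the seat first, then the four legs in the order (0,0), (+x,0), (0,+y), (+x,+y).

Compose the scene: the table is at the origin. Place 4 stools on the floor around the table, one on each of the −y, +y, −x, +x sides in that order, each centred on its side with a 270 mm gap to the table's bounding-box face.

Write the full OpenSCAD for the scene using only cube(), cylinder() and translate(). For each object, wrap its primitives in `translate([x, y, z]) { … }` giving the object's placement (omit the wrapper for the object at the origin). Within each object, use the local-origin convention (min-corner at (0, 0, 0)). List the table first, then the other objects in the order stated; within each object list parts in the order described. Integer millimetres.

translate([0, 0, 654]) cube([1612, 964, 48]);
translate([43, 43, 0]) cylinder(h = 654, r = 30);
translate([1569, 43, 0]) cylinder(h = 654, r = 30);
translate([43, 921, 0]) cylinder(h = 654, r = 30);
translate([1569, 921, 0]) cylinder(h = 654, r = 30);
translate([646, -524, 0]) {
  translate([0, 0, 388]) cube([320, 254, 23]);
  cube([40, 40, 388]);
  translate([280, 0, 0]) cube([40, 40, 388]);
  translate([0, 214, 0]) cube([40, 40, 388]);
  translate([280, 214, 0]) cube([40, 40, 388]);
}
translate([646, 1234, 0]) {
  translate([0, 0, 388]) cube([320, 254, 23]);
  cube([40, 40, 388]);
  translate([280, 0, 0]) cube([40, 40, 388]);
  translate([0, 214, 0]) cube([40, 40, 388]);
  translate([280, 214, 0]) cube([40, 40, 388]);
}
translate([-590, 355, 0]) {
  translate([0, 0, 388]) cube([320, 254, 23]);
  cube([40, 40, 388]);
  translate([280, 0, 0]) cube([40, 40, 388]);
  translate([0, 214, 0]) cube([40, 40, 388]);
  translate([280, 214, 0]) cube([40, 40, 388]);
}
translate([1882, 355, 0]) {
  translate([0, 0, 388]) cube([320, 254, 23]);
  cube([40, 40, 388]);
  translate([280, 0, 0]) cube([40, 40, 388]);
  translate([0, 214, 0]) cube([40, 40, 388]);
  translate([280, 214, 0]) cube([40, 40, 388]);
}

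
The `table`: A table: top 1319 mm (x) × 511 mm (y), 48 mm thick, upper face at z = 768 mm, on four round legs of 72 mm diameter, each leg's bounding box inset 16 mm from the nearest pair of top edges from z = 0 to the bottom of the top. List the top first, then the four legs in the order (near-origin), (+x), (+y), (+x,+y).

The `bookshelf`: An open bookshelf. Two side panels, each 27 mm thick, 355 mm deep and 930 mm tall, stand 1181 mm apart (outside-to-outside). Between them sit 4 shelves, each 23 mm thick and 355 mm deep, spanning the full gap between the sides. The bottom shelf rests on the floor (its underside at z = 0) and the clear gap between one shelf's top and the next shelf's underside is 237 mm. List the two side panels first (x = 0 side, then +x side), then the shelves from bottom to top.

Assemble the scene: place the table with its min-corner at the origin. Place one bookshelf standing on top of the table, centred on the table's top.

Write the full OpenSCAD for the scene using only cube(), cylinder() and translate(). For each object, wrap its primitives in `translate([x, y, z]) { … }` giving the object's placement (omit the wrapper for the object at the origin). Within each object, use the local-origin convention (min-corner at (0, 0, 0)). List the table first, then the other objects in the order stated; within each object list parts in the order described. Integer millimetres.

translate([0, 0, 720]) cube([1319, 511, 48]);
translate([52, 52, 0]) cylinder(h = 720, r = 36);
translate([1267, 52, 0]) cylinder(h = 720, r = 36);
translate([52, 459, 0]) cylinder(h = 720, r = 36);
translate([1267, 459, 0]) cylinder(h = 720, r = 36);
translate([69, 78, 768]) {
  cube([27, 355, 930]);
  translate([1154, 0, 0]) cube([27, 355, 930]);
  translate([27, 0, 0]) cube([1127, 355, 23]);
  translate([27, 0, 260]) cube([1127, 355, 23]);
  translate([27, 0, 520]) cube([1127, 355, 23]);
  translate([27, 0, 780]) cube([1127, 355, 23]);
}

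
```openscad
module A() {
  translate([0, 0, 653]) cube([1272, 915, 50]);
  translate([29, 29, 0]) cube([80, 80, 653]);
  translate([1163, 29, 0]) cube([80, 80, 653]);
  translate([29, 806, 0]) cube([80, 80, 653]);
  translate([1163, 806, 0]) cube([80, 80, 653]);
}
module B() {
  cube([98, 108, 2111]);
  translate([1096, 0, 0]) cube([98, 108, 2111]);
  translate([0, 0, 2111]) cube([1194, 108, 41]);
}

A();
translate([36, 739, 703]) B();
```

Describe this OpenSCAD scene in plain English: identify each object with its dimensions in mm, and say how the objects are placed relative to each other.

A is a table with a 1272×915 mm rectangular top, 50 mm thick, top surface at z = 703 mm, supported by four 80×80 mm square legs, each inset 29 mm from the nearest pair of top edges, running from the floor.

B is a door frame. The clear opening is 998 mm wide and 2111 mm high. Two 98 mm wide jambs, 108 mm deep, stand either side of the opening from the floor to the top of the opening. A 41 mm thick head sits across the top of both jambs, spanning the full outside width of the frame.

The door frame is on top of the table.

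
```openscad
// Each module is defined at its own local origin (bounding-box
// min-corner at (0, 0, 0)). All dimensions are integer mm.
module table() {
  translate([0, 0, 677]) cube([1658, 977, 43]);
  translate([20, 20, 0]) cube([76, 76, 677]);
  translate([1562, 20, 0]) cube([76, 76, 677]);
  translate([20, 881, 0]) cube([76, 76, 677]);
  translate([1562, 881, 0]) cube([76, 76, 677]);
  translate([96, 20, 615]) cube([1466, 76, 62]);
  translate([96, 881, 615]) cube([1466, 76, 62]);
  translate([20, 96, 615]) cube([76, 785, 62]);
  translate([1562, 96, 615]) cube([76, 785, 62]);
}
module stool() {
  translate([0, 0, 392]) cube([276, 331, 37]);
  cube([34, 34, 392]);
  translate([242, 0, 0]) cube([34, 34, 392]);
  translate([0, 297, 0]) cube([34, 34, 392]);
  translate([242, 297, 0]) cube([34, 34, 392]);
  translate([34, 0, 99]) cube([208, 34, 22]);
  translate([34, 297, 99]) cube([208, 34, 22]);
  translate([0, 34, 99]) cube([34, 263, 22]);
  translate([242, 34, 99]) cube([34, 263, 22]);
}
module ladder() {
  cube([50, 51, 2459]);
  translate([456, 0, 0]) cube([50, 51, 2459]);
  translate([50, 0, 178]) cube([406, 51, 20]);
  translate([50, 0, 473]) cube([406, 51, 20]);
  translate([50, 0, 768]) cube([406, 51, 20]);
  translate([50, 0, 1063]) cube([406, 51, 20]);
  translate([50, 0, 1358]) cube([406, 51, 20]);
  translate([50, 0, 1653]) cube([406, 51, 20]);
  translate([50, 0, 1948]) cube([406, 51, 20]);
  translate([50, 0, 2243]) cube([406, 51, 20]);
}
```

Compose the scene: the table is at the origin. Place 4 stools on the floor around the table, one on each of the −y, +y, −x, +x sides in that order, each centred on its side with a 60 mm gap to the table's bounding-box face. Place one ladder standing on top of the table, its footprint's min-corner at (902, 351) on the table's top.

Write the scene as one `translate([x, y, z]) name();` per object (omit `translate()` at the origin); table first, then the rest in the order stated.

table();
translate([691, -391, 0]) stool();
translate([691, 1037, 0]) stool();
translate([-336, 323, 0]) stool();
translate([1718, 323, 0]) stool();
translate([902, 351, 720]) ladder();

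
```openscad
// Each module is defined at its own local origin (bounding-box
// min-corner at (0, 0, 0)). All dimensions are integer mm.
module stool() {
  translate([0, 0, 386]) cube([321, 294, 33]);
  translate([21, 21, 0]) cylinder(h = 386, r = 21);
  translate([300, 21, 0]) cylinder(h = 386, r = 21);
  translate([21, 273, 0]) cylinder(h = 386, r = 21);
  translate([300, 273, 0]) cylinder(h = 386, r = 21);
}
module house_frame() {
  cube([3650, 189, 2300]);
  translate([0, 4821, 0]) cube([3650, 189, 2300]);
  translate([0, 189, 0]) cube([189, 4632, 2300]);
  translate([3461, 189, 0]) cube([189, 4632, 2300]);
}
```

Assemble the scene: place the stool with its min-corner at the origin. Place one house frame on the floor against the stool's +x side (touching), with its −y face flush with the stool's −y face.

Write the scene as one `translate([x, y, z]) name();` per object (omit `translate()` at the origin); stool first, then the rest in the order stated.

stool();
translate([321, 0, 0]) house_frame();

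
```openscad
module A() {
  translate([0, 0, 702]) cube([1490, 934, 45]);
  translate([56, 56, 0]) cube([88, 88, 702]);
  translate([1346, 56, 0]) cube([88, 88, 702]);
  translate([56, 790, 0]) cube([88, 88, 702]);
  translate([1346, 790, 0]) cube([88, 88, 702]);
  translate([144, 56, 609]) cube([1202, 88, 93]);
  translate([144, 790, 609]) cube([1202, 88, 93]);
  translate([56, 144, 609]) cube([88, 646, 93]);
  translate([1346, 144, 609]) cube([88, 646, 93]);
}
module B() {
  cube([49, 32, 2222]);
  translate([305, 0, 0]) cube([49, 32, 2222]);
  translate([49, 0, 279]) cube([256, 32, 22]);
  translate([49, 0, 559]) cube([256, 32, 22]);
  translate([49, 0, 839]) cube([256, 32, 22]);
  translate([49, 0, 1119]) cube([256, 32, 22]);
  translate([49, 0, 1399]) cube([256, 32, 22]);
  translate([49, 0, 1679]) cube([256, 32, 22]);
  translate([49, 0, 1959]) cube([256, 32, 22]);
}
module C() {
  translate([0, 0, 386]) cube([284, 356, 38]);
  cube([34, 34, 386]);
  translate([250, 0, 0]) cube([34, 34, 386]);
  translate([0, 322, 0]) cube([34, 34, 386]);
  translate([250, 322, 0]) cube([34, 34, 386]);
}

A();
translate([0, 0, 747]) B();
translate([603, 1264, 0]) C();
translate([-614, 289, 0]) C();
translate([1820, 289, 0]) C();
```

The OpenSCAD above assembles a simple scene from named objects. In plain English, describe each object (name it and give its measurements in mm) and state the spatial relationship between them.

A is a table with a 1490×934 mm rectangular top, 45 mm thick, top surface at z = 747 mm, supported by four 88×88 mm square legs, each inset 56 mm from the nearest pair of top edges, running from the floor. Four apron rails, 88 mm thick and 93 mm tall, run between adjacent legs with their top edges flush with the underside of the top and their outer faces flush with the legs' outer faces.

B is a straight ladder. Two 49×32 mm vertical rails, 2222 mm tall, stand 354 mm apart (outside-to-outside) with their front faces coplanar on the −y side. 7 rungs, each 32 mm deep and 22 mm tall, span between the inner faces of the rails, front faces flush with the rails. The lowest rung's underside is at z = 279 mm and rungs are spaced 280 mm apart (underside to underside).

C is a four-legged stool. The seat is a 284×356×38 mm slab whose top surface is at z = 424 mm; four square legs, each 34×34 mm in cross-section, run from the floor (z = 0) to the underside of the seat, each flush with a corner of the seat.

The ladder is on top of the table. Three stools sit around the table at the +y, −x, +x sides.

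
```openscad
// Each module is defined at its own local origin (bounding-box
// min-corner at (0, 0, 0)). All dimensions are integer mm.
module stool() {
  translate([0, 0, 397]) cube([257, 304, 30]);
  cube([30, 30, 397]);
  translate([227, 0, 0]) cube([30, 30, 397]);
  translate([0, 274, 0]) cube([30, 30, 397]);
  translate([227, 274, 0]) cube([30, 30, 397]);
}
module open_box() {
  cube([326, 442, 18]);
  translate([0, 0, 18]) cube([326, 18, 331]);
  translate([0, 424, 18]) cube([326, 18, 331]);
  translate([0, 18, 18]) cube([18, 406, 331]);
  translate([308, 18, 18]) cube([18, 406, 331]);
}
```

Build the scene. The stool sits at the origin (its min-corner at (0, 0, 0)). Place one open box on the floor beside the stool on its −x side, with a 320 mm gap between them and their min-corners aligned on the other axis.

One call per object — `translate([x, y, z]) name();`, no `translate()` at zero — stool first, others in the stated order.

stool();
translate([-646, 0, 0]) open_box();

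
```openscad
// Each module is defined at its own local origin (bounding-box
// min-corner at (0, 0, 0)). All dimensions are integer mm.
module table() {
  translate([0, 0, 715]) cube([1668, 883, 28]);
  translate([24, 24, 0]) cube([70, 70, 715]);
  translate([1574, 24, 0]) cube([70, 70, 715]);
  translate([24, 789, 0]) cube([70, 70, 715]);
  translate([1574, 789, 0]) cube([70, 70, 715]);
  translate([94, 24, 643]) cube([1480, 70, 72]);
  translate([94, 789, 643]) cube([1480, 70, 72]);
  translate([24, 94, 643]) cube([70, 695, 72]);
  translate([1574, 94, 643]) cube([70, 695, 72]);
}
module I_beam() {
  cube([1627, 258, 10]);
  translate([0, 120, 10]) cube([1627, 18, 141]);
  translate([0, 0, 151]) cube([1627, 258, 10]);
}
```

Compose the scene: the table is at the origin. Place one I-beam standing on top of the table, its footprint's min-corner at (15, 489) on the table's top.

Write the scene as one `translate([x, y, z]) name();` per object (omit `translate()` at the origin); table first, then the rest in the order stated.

table();
translate([15, 489, 743]) I_beam();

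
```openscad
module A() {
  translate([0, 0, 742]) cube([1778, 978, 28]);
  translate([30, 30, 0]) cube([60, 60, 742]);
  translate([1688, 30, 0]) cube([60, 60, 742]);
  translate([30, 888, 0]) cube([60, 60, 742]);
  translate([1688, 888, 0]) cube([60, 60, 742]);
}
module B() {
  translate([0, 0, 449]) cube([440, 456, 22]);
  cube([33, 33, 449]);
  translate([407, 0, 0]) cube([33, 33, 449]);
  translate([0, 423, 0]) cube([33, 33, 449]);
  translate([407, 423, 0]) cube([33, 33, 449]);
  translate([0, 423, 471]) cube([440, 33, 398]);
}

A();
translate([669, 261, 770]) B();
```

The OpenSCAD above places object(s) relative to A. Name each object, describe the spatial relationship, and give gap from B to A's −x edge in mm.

The chair's min-x is at 669; the table's min-x is 0; gap = 669 mm.

A is a table. B is a chair. The chair is on top of the table, centred. The gap from the chair to the table's −x edge is 669 mm.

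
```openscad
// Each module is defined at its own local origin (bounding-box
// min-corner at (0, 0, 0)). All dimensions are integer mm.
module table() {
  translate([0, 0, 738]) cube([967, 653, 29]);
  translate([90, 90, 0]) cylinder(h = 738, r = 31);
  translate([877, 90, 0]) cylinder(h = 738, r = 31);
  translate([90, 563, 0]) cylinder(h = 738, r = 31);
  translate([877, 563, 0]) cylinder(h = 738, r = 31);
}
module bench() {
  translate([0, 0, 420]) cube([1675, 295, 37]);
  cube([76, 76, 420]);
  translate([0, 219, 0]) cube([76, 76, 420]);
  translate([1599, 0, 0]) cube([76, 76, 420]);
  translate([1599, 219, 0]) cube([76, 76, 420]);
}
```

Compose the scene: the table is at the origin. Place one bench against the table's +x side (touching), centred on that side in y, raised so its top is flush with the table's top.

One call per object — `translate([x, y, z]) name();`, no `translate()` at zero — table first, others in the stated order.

table();
translate([967, 179, 310]) bench();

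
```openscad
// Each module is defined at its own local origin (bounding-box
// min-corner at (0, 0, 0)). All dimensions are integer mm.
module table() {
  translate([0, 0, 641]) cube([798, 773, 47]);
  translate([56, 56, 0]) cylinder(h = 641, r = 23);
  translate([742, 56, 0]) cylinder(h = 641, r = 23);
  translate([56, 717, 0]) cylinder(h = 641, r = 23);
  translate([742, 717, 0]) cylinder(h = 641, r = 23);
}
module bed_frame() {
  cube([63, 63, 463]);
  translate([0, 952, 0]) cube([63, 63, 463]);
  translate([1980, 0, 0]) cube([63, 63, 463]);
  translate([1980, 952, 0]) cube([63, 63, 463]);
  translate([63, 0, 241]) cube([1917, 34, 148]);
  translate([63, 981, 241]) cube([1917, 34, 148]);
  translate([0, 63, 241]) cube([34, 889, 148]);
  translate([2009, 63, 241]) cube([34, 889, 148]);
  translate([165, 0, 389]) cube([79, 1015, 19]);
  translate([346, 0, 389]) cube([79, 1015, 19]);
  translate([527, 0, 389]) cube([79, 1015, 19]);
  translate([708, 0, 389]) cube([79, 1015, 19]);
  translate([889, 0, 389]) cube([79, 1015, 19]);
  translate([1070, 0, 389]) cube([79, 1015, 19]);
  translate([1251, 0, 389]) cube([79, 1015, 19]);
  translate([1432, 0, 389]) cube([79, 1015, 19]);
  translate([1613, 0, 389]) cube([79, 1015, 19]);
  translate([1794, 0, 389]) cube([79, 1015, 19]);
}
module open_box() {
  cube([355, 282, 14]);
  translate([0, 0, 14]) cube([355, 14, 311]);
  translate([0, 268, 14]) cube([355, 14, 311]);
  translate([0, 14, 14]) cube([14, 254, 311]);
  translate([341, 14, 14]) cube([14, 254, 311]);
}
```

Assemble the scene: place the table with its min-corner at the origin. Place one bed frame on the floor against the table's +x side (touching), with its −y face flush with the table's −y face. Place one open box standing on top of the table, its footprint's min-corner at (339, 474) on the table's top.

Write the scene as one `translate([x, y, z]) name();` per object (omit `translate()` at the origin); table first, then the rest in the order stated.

table();
translate([798, 0, 0]) bed_frame();
translate([339, 474, 688]) open_box();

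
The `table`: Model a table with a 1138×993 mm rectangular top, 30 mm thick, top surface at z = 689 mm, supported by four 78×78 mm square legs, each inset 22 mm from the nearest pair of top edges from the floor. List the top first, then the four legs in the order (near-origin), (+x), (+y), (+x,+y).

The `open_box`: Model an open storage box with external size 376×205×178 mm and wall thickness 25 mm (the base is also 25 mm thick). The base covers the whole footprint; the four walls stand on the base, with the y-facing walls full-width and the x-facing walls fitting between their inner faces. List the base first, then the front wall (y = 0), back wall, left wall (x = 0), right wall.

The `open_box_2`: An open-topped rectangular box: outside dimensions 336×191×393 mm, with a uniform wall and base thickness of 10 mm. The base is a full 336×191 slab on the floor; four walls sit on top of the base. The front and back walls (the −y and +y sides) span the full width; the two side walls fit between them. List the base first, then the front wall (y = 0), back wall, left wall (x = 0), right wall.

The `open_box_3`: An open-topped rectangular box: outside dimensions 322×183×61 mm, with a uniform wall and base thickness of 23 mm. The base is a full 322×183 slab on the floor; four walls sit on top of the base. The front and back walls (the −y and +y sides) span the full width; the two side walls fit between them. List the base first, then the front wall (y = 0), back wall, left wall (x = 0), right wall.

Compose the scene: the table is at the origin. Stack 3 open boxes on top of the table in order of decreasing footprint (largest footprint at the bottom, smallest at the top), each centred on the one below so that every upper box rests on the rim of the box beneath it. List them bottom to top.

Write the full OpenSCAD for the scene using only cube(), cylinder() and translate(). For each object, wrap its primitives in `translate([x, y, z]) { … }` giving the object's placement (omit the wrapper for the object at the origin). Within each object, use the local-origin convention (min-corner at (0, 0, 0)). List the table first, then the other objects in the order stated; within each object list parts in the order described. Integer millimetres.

translate([0, 0, 659]) cube([1138, 993, 30]);
translate([22, 22, 0]) cube([78, 78, 659]);
translate([1038, 22, 0]) cube([78, 78, 659]);
translate([22, 893, 0]) cube([78, 78, 659]);
translate([1038, 893, 0]) cube([78, 78, 659]);
translate([381, 394, 689]) {
  cube([376, 205, 25]);
  translate([0, 0, 25]) cube([376, 25, 153]);
  translate([0, 180, 25]) cube([376, 25, 153]);
  translate([0, 25, 25]) cube([25, 155, 153]);
  translate([351, 25, 25]) cube([25, 155, 153]);
}
translate([401, 401, 867]) {
  cube([336, 191, 10]);
  translate([0, 0, 10]) cube([336, 10, 383]);
  translate([0, 181, 10]) cube([336, 10, 383]);
  translate([0, 10, 10]) cube([10, 171, 383]);
  translate([326, 10, 10]) cube([10, 171, 383]);
}
translate([408, 405, 1260]) {
  cube([322, 183, 23]);
  translate([0, 0, 23]) cube([322, 23, 38]);
  translate([0, 160, 23]) cube([322, 23, 38]);
  translate([0, 23, 23]) cube([23, 137, 38]);
  translate([299, 23, 23]) cube([23, 137, 38]);
}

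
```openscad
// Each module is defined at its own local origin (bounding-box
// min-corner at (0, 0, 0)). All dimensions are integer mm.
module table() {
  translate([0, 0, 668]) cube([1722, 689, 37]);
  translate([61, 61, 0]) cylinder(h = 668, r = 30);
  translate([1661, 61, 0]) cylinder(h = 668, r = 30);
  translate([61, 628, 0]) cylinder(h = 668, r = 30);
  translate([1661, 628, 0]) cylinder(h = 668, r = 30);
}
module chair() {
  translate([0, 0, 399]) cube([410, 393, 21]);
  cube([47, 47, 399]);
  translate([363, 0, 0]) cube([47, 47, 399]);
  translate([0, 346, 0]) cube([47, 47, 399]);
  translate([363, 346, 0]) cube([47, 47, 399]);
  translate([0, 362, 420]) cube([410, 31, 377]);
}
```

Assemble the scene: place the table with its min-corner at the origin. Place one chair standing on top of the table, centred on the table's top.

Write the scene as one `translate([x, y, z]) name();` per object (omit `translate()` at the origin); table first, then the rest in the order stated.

table();
translate([656, 148, 705]) chair();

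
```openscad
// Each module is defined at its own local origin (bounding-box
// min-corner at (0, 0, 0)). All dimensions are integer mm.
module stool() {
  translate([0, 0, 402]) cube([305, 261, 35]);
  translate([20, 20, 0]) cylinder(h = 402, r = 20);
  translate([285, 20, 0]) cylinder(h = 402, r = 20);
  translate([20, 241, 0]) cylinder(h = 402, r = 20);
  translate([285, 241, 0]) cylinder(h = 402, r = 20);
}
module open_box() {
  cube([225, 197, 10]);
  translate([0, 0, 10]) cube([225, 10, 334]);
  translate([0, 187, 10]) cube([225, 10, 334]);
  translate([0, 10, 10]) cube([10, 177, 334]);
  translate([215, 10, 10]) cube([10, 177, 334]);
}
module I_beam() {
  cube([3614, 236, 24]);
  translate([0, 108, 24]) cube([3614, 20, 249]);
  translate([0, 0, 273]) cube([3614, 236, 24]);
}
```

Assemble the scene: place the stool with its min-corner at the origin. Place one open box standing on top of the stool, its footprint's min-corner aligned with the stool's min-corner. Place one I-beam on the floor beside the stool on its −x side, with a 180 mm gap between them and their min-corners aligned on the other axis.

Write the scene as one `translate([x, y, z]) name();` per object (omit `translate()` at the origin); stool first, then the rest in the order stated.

stool();
translate([0, 0, 437]) open_box();
translate([-3794, 0, 0]) I_beam();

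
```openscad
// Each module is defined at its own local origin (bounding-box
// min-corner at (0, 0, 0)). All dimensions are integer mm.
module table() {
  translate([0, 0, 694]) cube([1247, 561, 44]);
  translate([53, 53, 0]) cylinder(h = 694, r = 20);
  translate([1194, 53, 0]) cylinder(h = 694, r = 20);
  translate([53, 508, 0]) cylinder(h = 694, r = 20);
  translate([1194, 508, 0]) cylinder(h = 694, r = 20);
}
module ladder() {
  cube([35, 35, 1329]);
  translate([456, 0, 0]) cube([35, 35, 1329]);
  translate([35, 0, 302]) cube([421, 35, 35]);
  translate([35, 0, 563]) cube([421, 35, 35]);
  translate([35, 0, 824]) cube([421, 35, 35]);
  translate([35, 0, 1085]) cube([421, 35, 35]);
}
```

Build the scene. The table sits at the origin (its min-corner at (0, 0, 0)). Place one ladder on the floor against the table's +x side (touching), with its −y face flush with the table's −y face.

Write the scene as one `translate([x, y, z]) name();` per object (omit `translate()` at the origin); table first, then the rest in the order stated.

table();
translate([1247, 0, 0]) ladder();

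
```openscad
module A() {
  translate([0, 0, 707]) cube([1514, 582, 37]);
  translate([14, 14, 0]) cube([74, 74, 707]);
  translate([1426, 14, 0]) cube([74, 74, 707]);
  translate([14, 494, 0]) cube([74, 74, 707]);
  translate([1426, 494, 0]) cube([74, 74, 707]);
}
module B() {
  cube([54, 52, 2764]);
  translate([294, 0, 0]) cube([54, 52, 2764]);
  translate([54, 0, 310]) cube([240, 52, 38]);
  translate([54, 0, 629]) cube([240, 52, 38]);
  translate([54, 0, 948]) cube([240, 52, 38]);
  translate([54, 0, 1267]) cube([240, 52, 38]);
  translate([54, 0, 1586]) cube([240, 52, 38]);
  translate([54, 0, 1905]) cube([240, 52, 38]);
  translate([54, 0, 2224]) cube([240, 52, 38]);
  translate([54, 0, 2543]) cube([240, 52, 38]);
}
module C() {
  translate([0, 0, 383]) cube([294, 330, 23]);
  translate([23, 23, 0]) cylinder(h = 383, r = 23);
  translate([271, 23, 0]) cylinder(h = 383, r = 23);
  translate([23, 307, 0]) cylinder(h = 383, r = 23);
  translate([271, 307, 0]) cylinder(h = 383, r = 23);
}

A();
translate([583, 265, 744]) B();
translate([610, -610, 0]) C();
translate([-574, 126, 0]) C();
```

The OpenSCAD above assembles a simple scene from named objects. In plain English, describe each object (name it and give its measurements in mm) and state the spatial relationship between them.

A is a table with a 1514×582 mm rectangular top, 37 mm thick, top surface at z = 744 mm, supported by four 74×74 mm square legs, each inset 14 mm from the nearest pair of top edges, running from the floor.

B is a straight ladder. Two 54×52 mm vertical rails, 2764 mm tall, stand 348 mm apart (outside-to-outside) with their front faces coplanar on the −y side. 8 rungs, each 52 mm deep and 38 mm tall, span between the inner faces of the rails, front faces flush with the rails. The lowest rung's underside is at z = 310 mm and rungs are spaced 319 mm apart (underside to underside).

C is a four-legged stool. The seat is a 294×330×23 mm slab whose top surface is at z = 406 mm; four round legs, each 46 mm in diameter, run from the floor (z = 0) to the underside of the seat, each leg's axis is inset half a diameter from the nearest pair of seat edges (so the leg's bounding box is flush with the corner).

The ladder is on top of the table, centred. Two stools sit around the table at the −y, −x sides.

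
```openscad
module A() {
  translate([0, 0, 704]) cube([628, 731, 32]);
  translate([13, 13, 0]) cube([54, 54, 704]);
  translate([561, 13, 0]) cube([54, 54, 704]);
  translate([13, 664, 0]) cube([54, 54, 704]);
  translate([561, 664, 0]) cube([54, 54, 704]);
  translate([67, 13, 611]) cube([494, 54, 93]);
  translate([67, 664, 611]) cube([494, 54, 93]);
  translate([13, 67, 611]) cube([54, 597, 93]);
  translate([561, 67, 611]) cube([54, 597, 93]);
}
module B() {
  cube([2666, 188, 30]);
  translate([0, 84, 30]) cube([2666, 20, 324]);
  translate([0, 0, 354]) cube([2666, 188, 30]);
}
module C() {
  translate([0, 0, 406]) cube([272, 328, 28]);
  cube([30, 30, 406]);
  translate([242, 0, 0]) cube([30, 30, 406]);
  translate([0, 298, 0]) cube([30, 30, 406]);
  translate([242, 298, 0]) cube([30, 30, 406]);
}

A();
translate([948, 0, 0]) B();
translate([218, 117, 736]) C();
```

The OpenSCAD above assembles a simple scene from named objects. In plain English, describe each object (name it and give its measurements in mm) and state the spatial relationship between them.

A is a rectangular dining table. The top is 628×731×32 mm with its upper surface at z = 736 mm. It stands on four 54×54 mm square legs, each inset 13 mm from the nearest pair of top edges, running from the floor to the underside of the top. Four apron rails, 54 mm thick and 93 mm tall, run between adjacent legs with their top edges flush with the underside of the top and their outer faces flush with the legs' outer faces.

B is an I-beam lying along x, 2666 mm long. Overall section height 384 mm. Two flanges 188 mm wide (y) and 30 mm thick, one on the floor and one at the top; a web 20 mm thick runs between them, centred on the flange width.

C is a simple wooden stool: a rectangular seat 272 mm (x) by 328 mm (y), 28 mm thick, top face at z = 434 mm, on four square legs, each 30×30 mm in cross-section. The legs rest on z = 0, each flush with a corner of the seat.

The I-beam is on the floor beside the table on its +x side. The stool is on top of the table.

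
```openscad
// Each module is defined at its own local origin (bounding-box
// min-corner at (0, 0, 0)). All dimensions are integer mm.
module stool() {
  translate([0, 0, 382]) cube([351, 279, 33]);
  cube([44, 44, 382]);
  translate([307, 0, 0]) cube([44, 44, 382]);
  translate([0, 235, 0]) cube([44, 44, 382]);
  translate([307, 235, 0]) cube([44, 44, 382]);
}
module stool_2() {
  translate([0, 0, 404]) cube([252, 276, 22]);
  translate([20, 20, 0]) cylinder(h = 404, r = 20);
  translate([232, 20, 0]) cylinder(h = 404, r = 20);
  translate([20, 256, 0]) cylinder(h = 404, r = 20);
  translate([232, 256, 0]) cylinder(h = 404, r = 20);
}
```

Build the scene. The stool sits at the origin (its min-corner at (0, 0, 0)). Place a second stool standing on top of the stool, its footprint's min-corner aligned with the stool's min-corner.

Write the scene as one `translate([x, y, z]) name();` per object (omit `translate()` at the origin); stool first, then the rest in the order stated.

stool();
translate([0, 0, 415]) stool_2();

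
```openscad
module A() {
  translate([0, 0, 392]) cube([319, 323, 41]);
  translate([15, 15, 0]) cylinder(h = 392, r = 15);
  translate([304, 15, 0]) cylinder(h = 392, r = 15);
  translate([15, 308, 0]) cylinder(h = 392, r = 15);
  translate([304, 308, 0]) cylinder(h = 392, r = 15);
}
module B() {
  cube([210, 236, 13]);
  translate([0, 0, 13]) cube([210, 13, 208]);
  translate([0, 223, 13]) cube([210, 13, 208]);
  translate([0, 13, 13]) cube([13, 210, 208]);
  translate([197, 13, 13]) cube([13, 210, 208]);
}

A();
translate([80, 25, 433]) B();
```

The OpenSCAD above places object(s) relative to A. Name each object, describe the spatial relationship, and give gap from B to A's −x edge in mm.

The open box's min-x is at 80; the stool's min-x is 0; gap = 80 mm.

A is a stool. B is an open box. The open box is on top of the stool. The gap from the open box to the stool's −x edge is 80 mm.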